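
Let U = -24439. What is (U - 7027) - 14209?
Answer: -45675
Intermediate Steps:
(U - 7027) - 14209 = (-24439 - 7027) - 14209 = -31466 - 14209 = -45675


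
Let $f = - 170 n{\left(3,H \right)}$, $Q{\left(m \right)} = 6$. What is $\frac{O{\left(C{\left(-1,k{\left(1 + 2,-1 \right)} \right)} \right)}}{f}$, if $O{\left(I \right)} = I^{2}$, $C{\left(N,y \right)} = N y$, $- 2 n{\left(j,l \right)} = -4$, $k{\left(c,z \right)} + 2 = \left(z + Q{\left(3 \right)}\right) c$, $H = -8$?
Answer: $- \frac{169}{340} \approx -0.49706$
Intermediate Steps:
$k{\left(c,z \right)} = -2 + c \left(6 + z\right)$ ($k{\left(c,z \right)} = -2 + \left(z + 6\right) c = -2 + \left(6 + z\right) c = -2 + c \left(6 + z\right)$)
$n{\left(j,l \right)} = 2$ ($n{\left(j,l \right)} = \left(- \frac{1}{2}\right) \left(-4\right) = 2$)
$f = -340$ ($f = \left(-170\right) 2 = -340$)
$\frac{O{\left(C{\left(-1,k{\left(1 + 2,-1 \right)} \right)} \right)}}{f} = \frac{\left(- (-2 + 6 \left(1 + 2\right) + \left(1 + 2\right) \left(-1\right))\right)^{2}}{-340} = \left(- (-2 + 6 \cdot 3 + 3 \left(-1\right))\right)^{2} \left(- \frac{1}{340}\right) = \left(- (-2 + 18 - 3)\right)^{2} \left(- \frac{1}{340}\right) = \left(\left(-1\right) 13\right)^{2} \left(- \frac{1}{340}\right) = \left(-13\right)^{2} \left(- \frac{1}{340}\right) = 169 \left(- \frac{1}{340}\right) = - \frac{169}{340}$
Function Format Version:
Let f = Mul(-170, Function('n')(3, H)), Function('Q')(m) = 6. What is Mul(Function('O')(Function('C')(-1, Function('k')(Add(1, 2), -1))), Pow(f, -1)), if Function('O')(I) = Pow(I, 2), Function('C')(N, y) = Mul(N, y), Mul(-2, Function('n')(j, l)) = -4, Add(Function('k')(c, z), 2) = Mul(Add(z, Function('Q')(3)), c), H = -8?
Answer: Rational(-169, 340) ≈ -0.49706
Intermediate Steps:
Function('k')(c, z) = Add(-2, Mul(c, Add(6, z))) (Function('k')(c, z) = Add(-2, Mul(Add(z, 6), c)) = Add(-2, Mul(Add(6, z), c)) = Add(-2, Mul(c, Add(6, z))))
Function('n')(j, l) = 2 (Function('n')(j, l) = Mul(Rational(-1, 2), -4) = 2)
f = -340 (f = Mul(-170, 2) = -340)
Mul(Function('O')(Function('C')(-1, Function('k')(Add(1, 2), -1))), Pow(f, -1)) = Mul(Pow(Mul(-1, Add(-2, Mul(6, Add(1, 2)), Mul(Add(1, 2), -1))), 2), Pow(-340, -1)) = Mul(Pow(Mul(-1, Add(-2, Mul(6, 3), Mul(3, -1))), 2), Rational(-1, 340)) = Mul(Pow(Mul(-1, Add(-2, 18, -3)), 2), Rational(-1, 340)) = Mul(Pow(Mul(-1, 13), 2), Rational(-1, 340)) = Mul(Pow(-13, 2), Rational(-1, 340)) = Mul(169, Rational(-1, 340)) = Rational(-169, 340)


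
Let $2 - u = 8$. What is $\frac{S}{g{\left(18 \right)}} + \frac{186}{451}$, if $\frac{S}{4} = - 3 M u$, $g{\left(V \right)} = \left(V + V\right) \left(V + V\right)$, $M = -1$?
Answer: $\frac{2897}{8118} \approx 0.35686$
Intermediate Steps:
$u = -6$ ($u = 2 - 8 = -6$)
$g{\left(V \right)} = 4 V^{2}$ ($g{\left(V \right)} = 2 V 2 V = 4 V^{2}$)
$S = -72$ ($S = 4 \left(-3\right) \left(-1\right) \left(-6\right) = 4 \cdot 3 \left(-6\right) = 4 \left(-18\right) = -72$)
$\frac{S}{g{\left(18 \right)}} + \frac{186}{451} = - \frac{72}{4 \cdot 18^{2}} + \frac{186}{451} = - \frac{72}{4 \cdot 324} + 186 \cdot \frac{1}{451} = - \frac{72}{1296} + \frac{186}{451} = \left(-72\right) \frac{1}{1296} + \frac{186}{451} = - \frac{1}{18} + \frac{186}{451} = \frac{2897}{8118}$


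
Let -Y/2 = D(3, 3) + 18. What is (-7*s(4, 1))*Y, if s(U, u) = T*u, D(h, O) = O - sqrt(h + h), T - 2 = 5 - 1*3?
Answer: 1176 - 56*sqrt(6) ≈ 1038.8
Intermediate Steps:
T = 4 (T = 2 + (5 - 1*3) = 2 + (5 - 3) = 2 + 2 = 4)
D(h, O) = O - sqrt(2)*sqrt(h) (D(h, O) = O - sqrt(2*h) = O - sqrt(2)*sqrt(h))
s(U, u) = 4*u
Y = -42 + 2*sqrt(6) (Y = -2*((3 - sqrt(2)*sqrt(3)) + 18) = -2*((3 - sqrt(6)) + 18) = -2*(21 - sqrt(6)) = -42 + 2*sqrt(6) ≈ -37.101)
(-7*s(4, 1))*Y = (-28)*(-42 + 2*sqrt(6)) = (-7*4)*(-42 + 2*sqrt(6)) = -28*(-42 + 2*sqrt(6)) = 1176 - 56*sqrt(6)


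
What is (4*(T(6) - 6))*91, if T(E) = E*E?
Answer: 10920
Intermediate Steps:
T(E) = E²
(4*(T(6) - 6))*91 = (4*(6² - 6))*91 = (4*(36 - 6))*91 = (4*30)*91 = 120*91 = 10920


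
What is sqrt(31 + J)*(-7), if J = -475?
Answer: -14*I*sqrt(111) ≈ -147.5*I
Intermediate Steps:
sqrt(31 + J)*(-7) = sqrt(31 - 475)*(-7) = sqrt(-444)*(-7) = (2*I*sqrt(111))*(-7) = -14*I*sqrt(111)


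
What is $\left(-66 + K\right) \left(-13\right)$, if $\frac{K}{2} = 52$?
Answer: $-494$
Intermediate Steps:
$K = 104$ ($K = 2 \cdot 52 = 104$)
$\left(-66 + K\right) \left(-13\right) = \left(-66 + 104\right) \left(-13\right) = 38 \left(-13\right) = -494$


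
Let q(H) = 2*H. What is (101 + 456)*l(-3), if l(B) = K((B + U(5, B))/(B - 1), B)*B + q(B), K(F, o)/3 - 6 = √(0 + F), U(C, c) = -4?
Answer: -33420 - 5013*√7/2 ≈ -40052.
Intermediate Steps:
K(F, o) = 18 + 3*√F (K(F, o) = 18 + 3*√(0 + F) = 18 + 3*√F)
l(B) = 2*B + B*(18 + 3*√((-4 + B)/(-1 + B))) (l(B) = (18 + 3*√((B - 4)/(B - 1)))*B + 2*B = (18 + 3*√((-4 + B)/(-1 + B)))*B + 2*B = B*(18 + 3*√((-4 + B)/(-1 + B))) + 2*B = 2*B + B*(18 + 3*√((-4 + B)/(-1 + B))))
(101 + 456)*l(-3) = (101 + 456)*(-3*(20 + 3*√((-4 - 3)/(-1 - 3)))) = 557*(-3*(20 + 3*√(-7/(-4)))) = 557*(-3*(20 + 3*√(-¼*(-7)))) = 557*(-3*(20 + 3*√(7/4))) = 557*(-3*(20 + 3*(√7/2))) = 557*(-3*(20 + 3*√7/2)) = 557*(-60 - 9*√7/2) = -33420 - 5013*√7/2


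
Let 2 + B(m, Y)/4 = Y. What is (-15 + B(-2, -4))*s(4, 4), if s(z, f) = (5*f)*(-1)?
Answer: 780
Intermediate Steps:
B(m, Y) = -8 + 4*Y
s(z, f) = -5*f
(-15 + B(-2, -4))*s(4, 4) = (-15 + (-8 + 4*(-4)))*(-5*4) = (-15 + (-8 - 16))*(-20) = (-15 - 24)*(-20) = -39*(-20) = 780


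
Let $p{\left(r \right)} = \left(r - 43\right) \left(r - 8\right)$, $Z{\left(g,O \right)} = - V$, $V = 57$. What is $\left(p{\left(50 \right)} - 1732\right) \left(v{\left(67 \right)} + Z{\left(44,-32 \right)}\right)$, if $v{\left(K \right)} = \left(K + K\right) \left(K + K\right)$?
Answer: $-25738762$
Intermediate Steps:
$Z{\left(g,O \right)} = -57$ ($Z{\left(g,O \right)} = \left(-1\right) 57 = -57$)
$v{\left(K \right)} = 4 K^{2}$ ($v{\left(K \right)} = 2 K 2 K = 4 K^{2}$)
$p{\left(r \right)} = \left(-43 + r\right) \left(-8 + r\right)$
$\left(p{\left(50 \right)} - 1732\right) \left(v{\left(67 \right)} + Z{\left(44,-32 \right)}\right) = \left(\left(344 + 50^{2} - 2550\right) - 1732\right) \left(4 \cdot 67^{2} - 57\right) = \left(\left(344 + 2500 - 2550\right) - 1732\right) \left(4 \cdot 4489 - 57\right) = \left(294 - 1732\right) \left(17956 - 57\right) = \left(-1438\right) 17899 = -25738762$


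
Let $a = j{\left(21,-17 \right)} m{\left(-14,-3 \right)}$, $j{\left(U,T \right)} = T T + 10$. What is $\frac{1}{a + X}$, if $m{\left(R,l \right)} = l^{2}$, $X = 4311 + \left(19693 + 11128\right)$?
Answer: $\frac{1}{37823} \approx 2.6439 \cdot 10^{-5}$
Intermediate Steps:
$X = 35132$ ($X = 4311 + 30821 = 35132$)
$j{\left(U,T \right)} = 10 + T^{2}$ ($j{\left(U,T \right)} = T^{2} + 10 = 10 + T^{2}$)
$a = 2691$ ($a = \left(10 + \left(-17\right)^{2}\right) \left(-3\right)^{2} = \left(10 + 289\right) 9 = 299 \cdot 9 = 2691$)
$\frac{1}{a + X} = \frac{1}{2691 + 35132} = \frac{1}{37823}$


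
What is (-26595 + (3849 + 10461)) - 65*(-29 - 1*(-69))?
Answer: -14885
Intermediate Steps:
(-26595 + (3849 + 10461)) - 65*(-29 - 1*(-69)) = (-26595 + 14310) - 65*(-29 + 69) = -12285 - 65*40 = -12285 - 2600 = -14885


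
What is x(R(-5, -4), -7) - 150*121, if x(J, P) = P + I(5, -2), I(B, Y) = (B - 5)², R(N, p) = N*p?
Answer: -18157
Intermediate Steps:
I(B, Y) = (-5 + B)²
x(J, P) = P (x(J, P) = P + (-5 + 5)² = P + 0² = P + 0 = P)
x(R(-5, -4), -7) - 150*121 = -7 - 150*121 = -7 - 18150 = -18157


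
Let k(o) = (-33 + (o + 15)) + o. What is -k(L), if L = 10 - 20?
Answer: 38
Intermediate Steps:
L = -10
k(o) = -18 + 2*o (k(o) = (-33 + (15 + o)) + o = (-18 + o) + o = -18 + 2*o)
-k(L) = -(-18 + 2*(-10)) = -(-18 - 20) = -1*(-38) = 38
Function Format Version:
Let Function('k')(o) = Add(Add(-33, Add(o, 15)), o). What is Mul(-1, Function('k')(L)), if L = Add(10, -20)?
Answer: 38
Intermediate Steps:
L = -10
Function('k')(o) = Add(-18, Mul(2, o)) (Function('k')(o) = Add(Add(-33, Add(15, o)), o) = Add(Add(-18, o), o) = Add(-18, Mul(2, o)))
Mul(-1, Function('k')(L)) = Mul(-1, Add(-18, Mul(2, -10))) = Mul(-1, Add(-18, -20)) = Mul(-1, -38) = 38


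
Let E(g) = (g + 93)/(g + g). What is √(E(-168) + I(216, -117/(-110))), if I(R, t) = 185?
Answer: 3*√16135/28 ≈ 13.610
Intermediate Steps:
E(g) = (93 + g)/(2*g) (E(g) = (93 + g)/((2*g)) = (93 + g)*(1/(2*g)) = (93 + g)/(2*g))
√(E(-168) + I(216, -117/(-110))) = √((½)*(93 - 168)/(-168) + 185) = √((½)*(-1/168)*(-75) + 185) = √(25/112 + 185) = √(20745/112) = 3*√16135/28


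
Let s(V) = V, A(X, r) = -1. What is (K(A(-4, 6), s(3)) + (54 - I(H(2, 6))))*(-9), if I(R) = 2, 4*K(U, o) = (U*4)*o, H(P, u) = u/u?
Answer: -441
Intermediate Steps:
H(P, u) = 1
K(U, o) = U*o (K(U, o) = ((U*4)*o)/4 = ((4*U)*o)/4 = (4*U*o)/4 = U*o)
(K(A(-4, 6), s(3)) + (54 - I(H(2, 6))))*(-9) = (-1*3 + (54 - 1*2))*(-9) = (-3 + (54 - 2))*(-9) = (-3 + 52)*(-9) = 49*(-9) = -441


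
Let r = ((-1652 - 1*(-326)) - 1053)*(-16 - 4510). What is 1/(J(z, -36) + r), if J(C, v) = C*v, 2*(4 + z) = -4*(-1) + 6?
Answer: 1/10767318 ≈ 9.2874e-8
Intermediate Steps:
z = 1 (z = -4 + (-4*(-1) + 6)/2 = -4 + (4 + 6)/2 = -4 + (½)*10 = -4 + 5 = 1)
r = 10767354 (r = ((-1652 + 326) - 1053)*(-4526) = (-1326 - 1053)*(-4526) = -2379*(-4526) = 10767354)
1/(J(z, -36) + r) = 1/(1*(-36) + 10767354) = 1/(-36 + 10767354) = 1/10767318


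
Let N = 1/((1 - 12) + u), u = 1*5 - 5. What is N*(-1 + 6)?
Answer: -5/11 ≈ -0.45455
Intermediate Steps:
u = 0 (u = 5 - 5 = 0)
N = -1/11 (N = 1/((1 - 12) + 0) = 1/(-11 + 0) = 1/(-11) = -1/11 ≈ -0.090909)
N*(-1 + 6) = -(-1 + 6)/11 = -1/11*5 = -5/11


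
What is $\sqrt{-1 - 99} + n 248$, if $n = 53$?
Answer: $13144 + 10 i \approx 13144.0 + 10.0 i$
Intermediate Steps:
$\sqrt{-1 - 99} + n 248 = \sqrt{-1 - 99} + 53 \cdot 248 = \sqrt{-100} + 13144 = 10 i + 13144 = 13144 + 10 i$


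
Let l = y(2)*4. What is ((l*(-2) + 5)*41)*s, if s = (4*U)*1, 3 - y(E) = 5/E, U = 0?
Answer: 0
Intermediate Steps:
y(E) = 3 - 5/E
s = 0 (s = (4*0)*1 = 0*1 = 0)
l = 2 (l = (3 - 5/2)*4 = (½)*4 = 2)
((l*(-2) + 5)*41)*s = ((2*(-2) + 5)*41)*0 = ((-4 + 5)*41)*0 = (1*41)*0 = 41*0 = 0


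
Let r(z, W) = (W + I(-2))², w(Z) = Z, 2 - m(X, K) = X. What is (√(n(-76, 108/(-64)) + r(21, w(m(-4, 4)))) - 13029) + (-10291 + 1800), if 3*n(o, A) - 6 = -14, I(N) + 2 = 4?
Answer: -21520 + 2*√138/3 ≈ -21512.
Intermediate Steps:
I(N) = 2 (I(N) = -2 + 4 = 2)
n(o, A) = -8/3 (n(o, A) = 2 + (⅓)*(-14) = 2 - 14/3 = -8/3)
m(X, K) = 2 - X
r(z, W) = (2 + W)² (r(z, W) = (W + 2)² = (2 + W)²)
(√(n(-76, 108/(-64)) + r(21, w(m(-4, 4)))) - 13029) + (-10291 + 1800) = (√(-8/3 + (2 + (2 - 1*(-4)))²) - 13029) + (-10291 + 1800) = (√(-8/3 + (2 + (2 + 4))²) - 13029) - 8491 = (√(-8/3 + (2 + 6)²) - 13029) - 8491 = (√(-8/3 + 8²) - 13029) - 8491 = (√(-8/3 + 64) - 13029) - 8491 = (√(184/3) - 13029) - 8491 = (2*√138/3 - 13029) - 8491 = (-13029 + 2*√138/3) - 8491 = -21520 + 2*√138/3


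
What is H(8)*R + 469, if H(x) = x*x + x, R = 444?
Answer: 32437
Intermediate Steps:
H(x) = x + x² (H(x) = x² + x = x + x²)
H(8)*R + 469 = (8*(1 + 8))*444 + 469 = (8*9)*444 + 469 = 72*444 + 469 = 31968 + 469 = 32437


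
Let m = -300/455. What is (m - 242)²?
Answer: 487614724/8281 ≈ 58884.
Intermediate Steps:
m = -60/91 (m = -300*1/455 = -60/91 ≈ -0.65934)
(m - 242)² = (-60/91 - 242)² = (-22082/91)² = 487614724/8281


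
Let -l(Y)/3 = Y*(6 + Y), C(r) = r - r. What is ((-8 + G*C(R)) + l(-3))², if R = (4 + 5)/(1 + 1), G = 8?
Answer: 361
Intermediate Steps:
R = 9/2 ≈ 4.5000
C(r) = 0
l(Y) = -3*Y*(6 + Y)
((-8 + G*C(R)) + l(-3))² = ((-8 + 8*0) - 3*(-3)*(6 - 3))² = ((-8 + 0) - 3*(-3)*3)² = (-8 + 27)² = 19² = 361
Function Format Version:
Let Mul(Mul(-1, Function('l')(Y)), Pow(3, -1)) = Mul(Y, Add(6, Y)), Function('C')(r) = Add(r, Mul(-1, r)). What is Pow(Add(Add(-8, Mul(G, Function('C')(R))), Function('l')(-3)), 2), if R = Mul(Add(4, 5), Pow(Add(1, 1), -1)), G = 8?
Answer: 361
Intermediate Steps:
R = Rational(9, 2) (R = Mul(9, Pow(2, -1)) = Mul(9, Rational(1, 2)) = Rational(9, 2) ≈ 4.5000)
Function('C')(r) = 0
Function('l')(Y) = Mul(-3, Y, Add(6, Y)) (Function('l')(Y) = Mul(-3, Mul(Y, Add(6, Y))) = Mul(-3, Y, Add(6, Y)))
Pow(Add(Add(-8, Mul(G, Function('C')(R))), Function('l')(-3)), 2) = Pow(Add(Add(-8, Mul(8, 0)), Mul(-3, -3, Add(6, -3))), 2) = Pow(Add(Add(-8, 0), Mul(-3, -3, 3)), 2) = Pow(Add(-8, 27), 2) = Pow(19, 2) = 361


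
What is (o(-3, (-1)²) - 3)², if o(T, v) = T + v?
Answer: 25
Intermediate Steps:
(o(-3, (-1)²) - 3)² = ((-3 + (-1)²) - 3)² = ((-3 + 1) - 3)² = (-2 - 3)² = (-5)² = 25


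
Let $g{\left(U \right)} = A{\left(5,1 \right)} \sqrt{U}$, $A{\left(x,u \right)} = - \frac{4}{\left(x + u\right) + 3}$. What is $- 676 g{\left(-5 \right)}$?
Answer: $\frac{2704 i \sqrt{5}}{9} \approx 671.81 i$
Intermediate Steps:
$A{\left(x,u \right)} = - \frac{4}{3 + u + x}$ ($A{\left(x,u \right)} = - \frac{4}{\left(u + x\right) + 3} = - \frac{4}{3 + u + x}$)
$g{\left(U \right)} = - \frac{4 \sqrt{U}}{9}$ ($g{\left(U \right)} = - \frac{4}{3 + 1 + 5} \sqrt{U} = - \frac{4}{9} \sqrt{U} = \left(-4\right) \frac{1}{9} \sqrt{U} = - \frac{4 \sqrt{U}}{9}$)
$- 676 g{\left(-5 \right)} = - 676 \left(- \frac{4 \sqrt{-5}}{9}\right) = - 676 \left(- \frac{4 i \sqrt{5}}{9}\right) = \frac{2704 i \sqrt{5}}{9}$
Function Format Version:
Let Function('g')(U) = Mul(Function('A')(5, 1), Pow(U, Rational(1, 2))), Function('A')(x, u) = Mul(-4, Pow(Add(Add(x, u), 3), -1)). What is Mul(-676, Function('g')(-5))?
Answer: Mul(Rational(2704, 9), I, Pow(5, Rational(1, 2))) ≈ Mul(671.81, I)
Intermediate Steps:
Function('A')(x, u) = Mul(-4, Pow(Add(3, u, x), -1)) (Function('A')(x, u) = Mul(-4, Pow(Add(Add(u, x), 3), -1)) = Mul(-4, Pow(Add(3, u, x), -1)))
Function('g')(U) = Mul(Rational(-4, 9), Pow(U, Rational(1, 2))) (Function('g')(U) = Mul(Mul(-4, Pow(Add(3, 1, 5), -1)), Pow(U, Rational(1, 2))) = Mul(Mul(-4, Pow(9, -1)), Pow(U, Rational(1, 2))) = Mul(Mul(-4, Rational(1, 9)), Pow(U, Rational(1, 2))) = Mul(Rational(-4, 9), Pow(U, Rational(1, 2))))
Mul(-676, Function('g')(-5)) = Mul(-676, Mul(Rational(-4, 9), Pow(-5, Rational(1, 2)))) = Mul(-676, Mul(Rational(-4, 9), Mul(I, Pow(5, Rational(1, 2))))) = Mul(-676, Mul(Rational(-4, 9), I, Pow(5, Rational(1, 2)))) = Mul(Rational(2704, 9), I, Pow(5, Rational(1, 2)))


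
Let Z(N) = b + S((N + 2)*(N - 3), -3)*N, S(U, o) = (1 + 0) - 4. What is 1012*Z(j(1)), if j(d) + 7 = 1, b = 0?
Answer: 18216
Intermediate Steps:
j(d) = -6 (j(d) = -7 + 1 = -6)
S(U, o) = -3 (S(U, o) = 1 - 4 = -3)
Z(N) = -3*N (Z(N) = 0 - 3*N = -3*N)
1012*Z(j(1)) = 1012*(-3*(-6)) = 1012*18 = 18216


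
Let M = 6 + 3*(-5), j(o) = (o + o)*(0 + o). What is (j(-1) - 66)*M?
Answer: 576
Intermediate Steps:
j(o) = 2*o**2 (j(o) = (2*o)*o = 2*o**2)
M = -9 (M = 6 - 15 = -9)
(j(-1) - 66)*M = (2*(-1)**2 - 66)*(-9) = (2*1 - 66)*(-9) = (2 - 66)*(-9) = -64*(-9) = 576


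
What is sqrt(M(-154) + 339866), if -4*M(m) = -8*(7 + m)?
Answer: 2*sqrt(84893) ≈ 582.73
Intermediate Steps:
M(m) = 14 + 2*m (M(m) = -(-2)*(7 + m) = -(-56 - 8*m)/4 = 14 + 2*m)
sqrt(M(-154) + 339866) = sqrt((14 + 2*(-154)) + 339866) = sqrt((14 - 308) + 339866) = sqrt(-294 + 339866) = sqrt(339572) = 2*sqrt(84893)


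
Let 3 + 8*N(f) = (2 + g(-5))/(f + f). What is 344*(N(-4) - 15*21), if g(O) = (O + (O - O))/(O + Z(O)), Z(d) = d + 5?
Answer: -868041/8 ≈ -1.0851e+5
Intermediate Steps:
Z(d) = 5 + d
g(O) = O/(5 + 2*O) (g(O) = (O + (O - O))/(O + (5 + O)) = (O + 0)/(5 + 2*O) = O/(5 + 2*O))
N(f) = -3/8 + 3/(16*f) (N(f) = -3/8 + ((2 - 5/(5 + 2*(-5)))/(f + f))/8 = -3/8 + ((2 - 5/(5 - 10))/((2*f)))/8 = -3/8 + ((2 - 5/(-5))*(1/(2*f)))/8 = -3/8 + ((2 - 5*(-⅕))*(1/(2*f)))/8 = -3/8 + ((2 + 1)*(1/(2*f)))/8 = -3/8 + (3*(1/(2*f)))/8 = -3/8 + (3/(2*f))/8 = -3/8 + 3/(16*f))
344*(N(-4) - 15*21) = 344*((3/16)*(1 - 2*(-4))/(-4) - 15*21) = 344*((3/16)*(-¼)*(1 + 8) - 315) = 344*((3/16)*(-¼)*9 - 315) = 344*(-27/64 - 315) = 344*(-20187/64) = -868041/8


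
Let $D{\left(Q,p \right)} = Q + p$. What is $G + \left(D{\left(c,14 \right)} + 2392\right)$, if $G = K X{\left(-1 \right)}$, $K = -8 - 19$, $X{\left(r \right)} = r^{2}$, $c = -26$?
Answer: $2353$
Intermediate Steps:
$K = -27$ ($K = -8 - 19 = -27$)
$G = -27$ ($G = - 27 \left(-1\right)^{2} = \left(-27\right) 1 = -27$)
$G + \left(D{\left(c,14 \right)} + 2392\right) = -27 + \left(\left(-26 + 14\right) + 2392\right) = -27 + \left(-12 + 2392\right) = -27 + 2380 = 2353$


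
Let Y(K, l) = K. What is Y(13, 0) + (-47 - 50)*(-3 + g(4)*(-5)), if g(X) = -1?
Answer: -181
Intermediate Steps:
Y(13, 0) + (-47 - 50)*(-3 + g(4)*(-5)) = 13 + (-47 - 50)*(-3 - 1*(-5)) = 13 - 97*(-3 + 5) = 13 - 97*2 = 13 - 194 = -181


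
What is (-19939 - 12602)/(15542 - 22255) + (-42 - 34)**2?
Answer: 38806829/6713 ≈ 5780.8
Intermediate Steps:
(-19939 - 12602)/(15542 - 22255) + (-42 - 34)**2 = -32541/(-6713) + (-76)**2 = -32541*(-1/6713) + 5776 = 32541/6713 + 5776 = 38806829/6713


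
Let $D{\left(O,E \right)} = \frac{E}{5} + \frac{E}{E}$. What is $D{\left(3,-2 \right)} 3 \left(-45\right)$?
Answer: $-81$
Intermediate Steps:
$D{\left(O,E \right)} = 1 + \frac{E}{5}$ ($D{\left(O,E \right)} = E \frac{1}{5} + 1 = \frac{E}{5} + 1 = 1 + \frac{E}{5}$)
$D{\left(3,-2 \right)} 3 \left(-45\right) = \left(1 + \frac{1}{5} \left(-2\right)\right) 3 \left(-45\right) = \left(1 - \frac{2}{5}\right) 3 \left(-45\right) = \frac{3}{5} \cdot 3 \left(-45\right) = \frac{9}{5} \left(-45\right) = -81$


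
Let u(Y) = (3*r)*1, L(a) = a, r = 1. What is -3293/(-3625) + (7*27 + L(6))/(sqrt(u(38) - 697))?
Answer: 3293/3625 - 195*I*sqrt(694)/694 ≈ 0.90841 - 7.4021*I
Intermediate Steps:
u(Y) = 3 (u(Y) = (3*1)*1 = 3*1 = 3)
-3293/(-3625) + (7*27 + L(6))/(sqrt(u(38) - 697)) = -3293/(-3625) + (7*27 + 6)/(sqrt(3 - 697)) = -3293*(-1/3625) + (189 + 6)/(sqrt(-694)) = 3293/3625 + 195/((I*sqrt(694))) = 3293/3625 + 195*(-I*sqrt(694)/694) = 3293/3625 - 195*I*sqrt(694)/694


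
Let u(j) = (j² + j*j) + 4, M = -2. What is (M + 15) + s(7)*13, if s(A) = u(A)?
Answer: 1339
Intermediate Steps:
u(j) = 4 + 2*j² (u(j) = (j² + j²) + 4 = 2*j² + 4 = 4 + 2*j²)
s(A) = 4 + 2*A²
(M + 15) + s(7)*13 = (-2 + 15) + (4 + 2*7²)*13 = 13 + (4 + 2*49)*13 = 13 + (4 + 98)*13 = 13 + 102*13 = 13 + 1326 = 1339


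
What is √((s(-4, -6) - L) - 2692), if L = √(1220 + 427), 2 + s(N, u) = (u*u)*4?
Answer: √(-2550 - 3*√183) ≈ 50.898*I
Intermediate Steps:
s(N, u) = -2 + 4*u² (s(N, u) = -2 + (u*u)*4 = -2 + u²*4 = -2 + 4*u²)
L = 3*√183 (L = √1647 = 3*√183 ≈ 40.583)
√((s(-4, -6) - L) - 2692) = √(((-2 + 4*(-6)²) - 3*√183) - 2692) = √(((-2 + 4*36) - 3*√183) - 2692) = √(((-2 + 144) - 3*√183) - 2692) = √((142 - 3*√183) - 2692) = √(-2550 - 3*√183)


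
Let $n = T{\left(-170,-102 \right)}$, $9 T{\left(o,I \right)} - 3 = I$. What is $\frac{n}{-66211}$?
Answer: $\frac{11}{66211} \approx 0.00016614$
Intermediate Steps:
$T{\left(o,I \right)} = \frac{1}{3} + \frac{I}{9}$
$n = -11$ ($n = \frac{1}{3} + \frac{1}{9} \left(-102\right) = \frac{1}{3} - \frac{34}{3} = -11$)
$\frac{n}{-66211} = - \frac{11}{-66211} = \left(-11\right) \left(- \frac{1}{66211}\right) = \frac{11}{66211}$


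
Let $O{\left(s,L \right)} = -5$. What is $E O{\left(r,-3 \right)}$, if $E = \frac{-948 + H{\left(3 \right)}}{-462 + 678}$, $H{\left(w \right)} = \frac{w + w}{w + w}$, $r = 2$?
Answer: $\frac{4735}{216} \approx 21.921$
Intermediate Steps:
$H{\left(w \right)} = 1$ ($H{\left(w \right)} = \frac{2 w}{2 w} = 2 w \frac{1}{2 w} = 1$)
$E = - \frac{947}{216}$ ($E = \frac{-948 + 1}{-462 + 678} = - \frac{947}{216} \approx -4.3843$)
$E O{\left(r,-3 \right)} = \left(- \frac{947}{216}\right) \left(-5\right) = \frac{4735}{216}$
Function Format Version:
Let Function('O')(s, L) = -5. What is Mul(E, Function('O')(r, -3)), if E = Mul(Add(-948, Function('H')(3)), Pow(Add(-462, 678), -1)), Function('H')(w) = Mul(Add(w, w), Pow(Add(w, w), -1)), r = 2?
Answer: Rational(4735, 216) ≈ 21.921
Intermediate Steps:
Function('H')(w) = 1 (Function('H')(w) = Mul(Mul(2, w), Pow(Mul(2, w), -1)) = Mul(Mul(2, w), Mul(Rational(1, 2), Pow(w, -1))) = 1)
E = Rational(-947, 216) (E = Mul(Add(-948, 1), Pow(Add(-462, 678), -1)) = Mul(-947, Pow(216, -1)) = Mul(-947, Rational(1, 216)) = Rational(-947, 216) ≈ -4.3843)
Mul(E, Function('O')(r, -3)) = Mul(Rational(-947, 216), -5) = Rational(4735, 216)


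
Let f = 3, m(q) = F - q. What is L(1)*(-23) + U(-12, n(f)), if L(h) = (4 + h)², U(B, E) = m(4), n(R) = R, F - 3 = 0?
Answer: -576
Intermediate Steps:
F = 3 (F = 3 + 0 = 3)
m(q) = 3 - q
U(B, E) = -1 (U(B, E) = 3 - 1*4 = 3 - 4 = -1)
L(1)*(-23) + U(-12, n(f)) = (4 + 1)²*(-23) - 1 = 5²*(-23) - 1 = 25*(-23) - 1 = -575 - 1 = -576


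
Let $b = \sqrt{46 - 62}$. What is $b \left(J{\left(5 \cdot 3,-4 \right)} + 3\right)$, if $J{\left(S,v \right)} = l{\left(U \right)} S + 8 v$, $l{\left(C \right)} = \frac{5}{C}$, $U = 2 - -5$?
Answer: $- \frac{512 i}{7} \approx - 73.143 i$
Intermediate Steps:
$U = 7$ ($U = 2 + 5 = 7$)
$J{\left(S,v \right)} = 8 v + \frac{5 S}{7}$ ($J{\left(S,v \right)} = \frac{5}{7} S + 8 v = 5 \cdot \frac{1}{7} S + 8 v = \frac{5 S}{7} + 8 v = 8 v + \frac{5 S}{7}$)
$b = 4 i$ ($b = \sqrt{-16} = 4 i \approx 4.0 i$)
$b \left(J{\left(5 \cdot 3,-4 \right)} + 3\right) = 4 i \left(\left(8 \left(-4\right) + \frac{5 \cdot 5 \cdot 3}{7}\right) + 3\right) = 4 i \left(\left(-32 + \frac{5}{7} \cdot 15\right) + 3\right) = 4 i \left(\left(-32 + \frac{75}{7}\right) + 3\right) = 4 i \left(- \frac{149}{7} + 3\right) = 4 i \left(- \frac{128}{7}\right) = - \frac{512 i}{7}$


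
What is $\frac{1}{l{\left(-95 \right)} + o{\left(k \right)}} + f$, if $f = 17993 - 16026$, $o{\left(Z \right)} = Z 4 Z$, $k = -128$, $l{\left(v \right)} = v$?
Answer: $\frac{128722448}{65441} \approx 1967.0$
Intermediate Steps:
$o{\left(Z \right)} = 4 Z^{2}$ ($o{\left(Z \right)} = 4 Z Z = 4 Z^{2}$)
$f = 1967$
$\frac{1}{l{\left(-95 \right)} + o{\left(k \right)}} + f = \frac{1}{-95 + 4 \left(-128\right)^{2}} + 1967 = \frac{1}{-95 + 4 \cdot 16384} + 1967 = \frac{1}{-95 + 65536} + 1967 = \frac{1}{65441} + 1967 = \frac{128722448}{65441}$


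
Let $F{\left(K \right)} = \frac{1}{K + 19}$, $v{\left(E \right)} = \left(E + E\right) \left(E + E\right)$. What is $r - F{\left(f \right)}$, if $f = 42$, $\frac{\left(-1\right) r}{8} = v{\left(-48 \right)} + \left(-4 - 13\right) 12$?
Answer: $- \frac{4397857}{61} \approx -72096.0$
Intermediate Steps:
$v{\left(E \right)} = 4 E^{2}$ ($v{\left(E \right)} = 2 E 2 E = 4 E^{2}$)
$r = -72096$ ($r = - 8 \left(4 \left(-48\right)^{2} + \left(-4 - 13\right) 12\right) = - 8 \left(4 \cdot 2304 + \left(-4 - 13\right) 12\right) = - 8 \left(9216 - 204\right) = \left(-8\right) 9012 = -72096$)
$F{\left(K \right)} = \frac{1}{19 + K}$
$r - F{\left(f \right)} = -72096 - \frac{1}{19 + 42} = -72096 - \frac{1}{61} = - \frac{4397857}{61}$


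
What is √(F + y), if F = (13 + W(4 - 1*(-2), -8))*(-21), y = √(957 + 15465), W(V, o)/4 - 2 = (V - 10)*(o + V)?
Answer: √(-1113 + √16422) ≈ 31.382*I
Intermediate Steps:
W(V, o) = 8 + 4*(-10 + V)*(V + o) (W(V, o) = 8 + 4*((V - 10)*(o + V)) = 8 + 4*((-10 + V)*(V + o)) = 8 + 4*(-10 + V)*(V + o))
y = √16422 ≈ 128.15
F = -1113 (F = (13 + (8 - 40*(4 - 1*(-2)) - 40*(-8) + 4*(4 - 1*(-2))² + 4*(4 - 1*(-2))*(-8)))*(-21) = (13 + (8 - 40*(4 + 2) + 320 + 4*(4 + 2)² + 4*(4 + 2)*(-8)))*(-21) = (13 + (8 - 40*6 + 320 + 4*6² + 4*6*(-8)))*(-21) = (13 + (8 - 240 + 320 + 4*36 - 192))*(-21) = (13 + (8 - 240 + 320 + 144 - 192))*(-21) = (13 + 40)*(-21) = 53*(-21) = -1113)
√(F + y) = √(-1113 + √16422)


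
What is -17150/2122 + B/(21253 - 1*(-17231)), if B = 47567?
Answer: -279531713/40831524 ≈ -6.8460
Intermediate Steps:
-17150/2122 + B/(21253 - 1*(-17231)) = -17150/2122 + 47567/(21253 - 1*(-17231)) = -17150*1/2122 + 47567/(21253 + 17231) = -8575/1061 + 47567/38484 = -279531713/40831524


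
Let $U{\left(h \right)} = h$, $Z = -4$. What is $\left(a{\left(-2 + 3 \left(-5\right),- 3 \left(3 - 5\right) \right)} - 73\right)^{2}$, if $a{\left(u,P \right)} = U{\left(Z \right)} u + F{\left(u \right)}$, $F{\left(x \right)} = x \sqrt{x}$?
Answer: $-4888 + 170 i \sqrt{17} \approx -4888.0 + 700.93 i$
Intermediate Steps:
$F{\left(x \right)} = x^{\frac{3}{2}}$
$a{\left(u,P \right)} = u^{\frac{3}{2}} - 4 u$ ($a{\left(u,P \right)} = - 4 u + u^{\frac{3}{2}} = u^{\frac{3}{2}} - 4 u$)
$\left(a{\left(-2 + 3 \left(-5\right),- 3 \left(3 - 5\right) \right)} - 73\right)^{2} = \left(\left(\left(-2 + 3 \left(-5\right)\right)^{\frac{3}{2}} - 4 \left(-2 + 3 \left(-5\right)\right)\right) - 73\right)^{2} = \left(\left(\left(-2 - 15\right)^{\frac{3}{2}} - 4 \left(-2 - 15\right)\right) - 73\right)^{2} = \left(\left(\left(-17\right)^{\frac{3}{2}} - -68\right) - 73\right)^{2} = \left(\left(- 17 i \sqrt{17} + 68\right) - 73\right)^{2} = \left(\left(68 - 17 i \sqrt{17}\right) - 73\right)^{2} = \left(-5 - 17 i \sqrt{17}\right)^{2}$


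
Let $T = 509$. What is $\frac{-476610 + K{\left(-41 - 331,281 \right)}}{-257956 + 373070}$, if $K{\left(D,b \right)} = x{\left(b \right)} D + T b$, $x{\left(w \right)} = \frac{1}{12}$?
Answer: $- \frac{166806}{57557} \approx -2.8981$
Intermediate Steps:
$x{\left(w \right)} = \frac{1}{12}$
$K{\left(D,b \right)} = 509 b + \frac{D}{12}$ ($K{\left(D,b \right)} = \frac{D}{12} + 509 b = 509 b + \frac{D}{12}$)
$\frac{-476610 + K{\left(-41 - 331,281 \right)}}{-257956 + 373070} = \frac{-476610 + \left(509 \cdot 281 + \frac{-41 - 331}{12}\right)}{-257956 + 373070} = \frac{-476610 + \left(143029 + \frac{1}{12} \left(-372\right)\right)}{115114} = \left(-476610 + \left(143029 - 31\right)\right) \frac{1}{115114} = \left(-476610 + 142998\right) \frac{1}{115114} = \left(-333612\right) \frac{1}{115114} = - \frac{166806}{57557}$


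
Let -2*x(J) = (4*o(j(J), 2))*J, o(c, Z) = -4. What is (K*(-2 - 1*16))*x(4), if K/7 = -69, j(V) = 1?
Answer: 278208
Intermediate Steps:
K = -483 (K = 7*(-69) = -483)
x(J) = 8*J (x(J) = -4*(-4)*J/2 = -(-8)*J = 8*J)
(K*(-2 - 1*16))*x(4) = (-483*(-2 - 1*16))*(8*4) = -483*(-2 - 16)*32 = -483*(-18)*32 = 8694*32 = 278208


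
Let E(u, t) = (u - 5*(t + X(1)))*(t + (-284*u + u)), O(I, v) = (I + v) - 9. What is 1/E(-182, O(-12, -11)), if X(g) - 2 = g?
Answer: -1/1904538 ≈ -5.2506e-7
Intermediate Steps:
X(g) = 2 + g
O(I, v) = -9 + I + v
E(u, t) = (t - 283*u)*(-15 + u - 5*t) (E(u, t) = (u - 5*(t + (2 + 1)))*(t + (-284*u + u)) = (u - 5*(t + 3))*(t - 283*u) = (u - 5*(3 + t))*(t - 283*u) = (u + (-15 - 5*t))*(t - 283*u) = (-15 + u - 5*t)*(t - 283*u) = (t - 283*u)*(-15 + u - 5*t))
1/E(-182, O(-12, -11)) = 1/(-283*(-182)² - 15*(-9 - 12 - 11) - 5*(-9 - 12 - 11)² + 4245*(-182) + 1416*(-9 - 12 - 11)*(-182)) = 1/(-283*33124 - 15*(-32) - 5*(-32)² - 772590 + 1416*(-32)*(-182)) = 1/(-9374092 + 480 - 5*1024 - 772590 + 8246784) = 1/(-9374092 + 480 - 5120 - 772590 + 8246784) = 1/(-1904538) = -1/1904538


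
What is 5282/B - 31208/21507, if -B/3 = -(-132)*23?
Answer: -66307073/32647626 ≈ -2.0310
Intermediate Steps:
B = -9108 (B = -(-198)*(-2*23) = -(-198)*(-46) = -3*3036 = -9108)
5282/B - 31208/21507 = 5282/(-9108) - 31208/21507 = 5282*(-1/9108) - 31208*1/21507 = -2641/4554 - 31208/21507 = -66307073/32647626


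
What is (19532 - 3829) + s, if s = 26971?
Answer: 42674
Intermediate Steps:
(19532 - 3829) + s = (19532 - 3829) + 26971 = 15703 + 26971 = 42674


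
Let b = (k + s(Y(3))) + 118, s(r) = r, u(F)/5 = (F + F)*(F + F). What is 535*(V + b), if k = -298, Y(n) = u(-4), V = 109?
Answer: 133215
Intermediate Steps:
u(F) = 20*F**2 (u(F) = 5*((F + F)*(F + F)) = 5*((2*F)*(2*F)) = 5*(4*F**2) = 20*F**2)
Y(n) = 320 (Y(n) = 20*(-4)**2 = 20*16 = 320)
b = 140 (b = (-298 + 320) + 118 = 22 + 118 = 140)
535*(V + b) = 535*(109 + 140) = 535*249 = 133215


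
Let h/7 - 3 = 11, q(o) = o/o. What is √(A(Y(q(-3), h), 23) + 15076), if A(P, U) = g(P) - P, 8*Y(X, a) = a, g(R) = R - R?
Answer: 3*√6695/2 ≈ 122.73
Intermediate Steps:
q(o) = 1
h = 98 (h = 21 + 7*11 = 21 + 77 = 98)
g(R) = 0
Y(X, a) = a/8
A(P, U) = -P (A(P, U) = 0 - P = -P)
√(A(Y(q(-3), h), 23) + 15076) = √(-98/8 + 15076) = √(-1*49/4 + 15076) = √(-49/4 + 15076) = √(60255/4) = 3*√6695/2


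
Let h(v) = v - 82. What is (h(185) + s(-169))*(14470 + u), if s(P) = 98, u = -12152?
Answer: 465918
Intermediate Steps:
h(v) = -82 + v
(h(185) + s(-169))*(14470 + u) = ((-82 + 185) + 98)*(14470 - 12152) = (103 + 98)*2318 = 201*2318 = 465918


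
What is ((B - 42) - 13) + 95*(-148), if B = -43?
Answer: -14158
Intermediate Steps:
((B - 42) - 13) + 95*(-148) = ((-43 - 42) - 13) + 95*(-148) = (-85 - 13) - 14060 = -98 - 14060 = -14158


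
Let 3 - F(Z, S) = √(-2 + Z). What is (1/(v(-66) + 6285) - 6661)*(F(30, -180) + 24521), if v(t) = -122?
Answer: -1006752920808/6163 + 82103484*√7/6163 ≈ -1.6332e+8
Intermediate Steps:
F(Z, S) = 3 - √(-2 + Z)
(1/(v(-66) + 6285) - 6661)*(F(30, -180) + 24521) = (1/(-122 + 6285) - 6661)*((3 - √(-2 + 30)) + 24521) = (1/6163 - 6661)*((3 - √28) + 24521) = (1/6163 - 6661)*((3 - 2*√7) + 24521) = -41051742*((3 - 2*√7) + 24521)/6163 = -41051742*(24524 - 2*√7)/6163 = -1006752920808/6163 + 82103484*√7/6163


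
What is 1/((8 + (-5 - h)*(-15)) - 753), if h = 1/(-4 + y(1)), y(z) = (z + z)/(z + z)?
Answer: -1/675 ≈ -0.0014815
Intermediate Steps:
y(z) = 1 (y(z) = (2*z)/((2*z)) = (2*z)*(1/(2*z)) = 1)
h = -1/3 (h = 1/(-4 + 1) = 1/(-3) = -1/3 ≈ -0.33333)
1/((8 + (-5 - h)*(-15)) - 753) = 1/((8 + (-5 - 1*(-1/3))*(-15)) - 753) = 1/((8 + (-5 + 1/3)*(-15)) - 753) = 1/((8 - 14/3*(-15)) - 753) = 1/((8 + 70) - 753) = 1/(78 - 753) = 1/(-675) = -1/675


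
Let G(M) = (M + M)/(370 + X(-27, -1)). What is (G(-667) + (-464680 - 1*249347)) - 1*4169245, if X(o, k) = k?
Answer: -1801928702/369 ≈ -4.8833e+6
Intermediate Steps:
G(M) = 2*M/369 (G(M) = (M + M)/(370 - 1) = (2*M)/369 = (2*M)*(1/369) = 2*M/369)
(G(-667) + (-464680 - 1*249347)) - 1*4169245 = ((2/369)*(-667) + (-464680 - 1*249347)) - 1*4169245 = (-1334/369 + (-464680 - 249347)) - 4169245 = (-1334/369 - 714027) - 4169245 = -263477297/369 - 4169245 = -1801928702/369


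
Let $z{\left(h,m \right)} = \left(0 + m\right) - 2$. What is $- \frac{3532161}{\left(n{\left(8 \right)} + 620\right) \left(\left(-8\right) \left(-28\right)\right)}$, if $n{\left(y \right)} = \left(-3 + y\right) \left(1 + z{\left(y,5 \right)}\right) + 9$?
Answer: $- \frac{3532161}{145376} \approx -24.297$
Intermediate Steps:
$z{\left(h,m \right)} = -2 + m$ ($z{\left(h,m \right)} = m - 2 = -2 + m$)
$n{\left(y \right)} = -3 + 4 y$ ($n{\left(y \right)} = \left(-3 + y\right) \left(1 + \left(-2 + 5\right)\right) + 9 = \left(-3 + y\right) \left(1 + 3\right) + 9 = \left(-3 + y\right) 4 + 9 = \left(-12 + 4 y\right) + 9 = -3 + 4 y$)
$- \frac{3532161}{\left(n{\left(8 \right)} + 620\right) \left(\left(-8\right) \left(-28\right)\right)} = - \frac{3532161}{\left(\left(-3 + 4 \cdot 8\right) + 620\right) \left(\left(-8\right) \left(-28\right)\right)} = - \frac{3532161}{\left(\left(-3 + 32\right) + 620\right) 224} = - \frac{3532161}{\left(29 + 620\right) 224} = - \frac{3532161}{649 \cdot 224} = - \frac{3532161}{145376}$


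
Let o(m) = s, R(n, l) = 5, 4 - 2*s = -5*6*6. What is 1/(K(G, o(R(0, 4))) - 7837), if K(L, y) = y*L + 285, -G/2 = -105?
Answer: 1/11768 ≈ 8.4976e-5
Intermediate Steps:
G = 210 (G = -2*(-105) = 210)
s = 92 (s = 2 - (-5*6)*6/2 = 2 - (-15)*6 = 2 - 1/2*(-180) = 2 + 90 = 92)
o(m) = 92
K(L, y) = 285 + L*y (K(L, y) = L*y + 285 = 285 + L*y)
1/(K(G, o(R(0, 4))) - 7837) = 1/((285 + 210*92) - 7837) = 1/((285 + 19320) - 7837) = 1/(19605 - 7837) = 1/11768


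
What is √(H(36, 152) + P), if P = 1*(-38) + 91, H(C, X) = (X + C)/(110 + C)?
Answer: √289299/73 ≈ 7.3680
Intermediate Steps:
H(C, X) = (C + X)/(110 + C)
P = 53 (P = -38 + 91 = 53)
√(H(36, 152) + P) = √((36 + 152)/(110 + 36) + 53) = √(188/146 + 53) = √((1/146)*188 + 53) = √(94/73 + 53) = √(3963/73) = √289299/73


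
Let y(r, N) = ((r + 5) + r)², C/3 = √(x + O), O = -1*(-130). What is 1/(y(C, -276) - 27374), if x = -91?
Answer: -5189/134600525 - 12*√39/134600525 ≈ -3.9108e-5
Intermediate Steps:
O = 130
C = 3*√39 (C = 3*√(-91 + 130) = 3*√39 ≈ 18.735)
y(r, N) = (5 + 2*r)² (y(r, N) = ((5 + r) + r)² = (5 + 2*r)²)
1/(y(C, -276) - 27374) = 1/((5 + 2*(3*√39))² - 27374) = 1/((5 + 6*√39)² - 27374) = 1/(-27374 + (5 + 6*√39)²)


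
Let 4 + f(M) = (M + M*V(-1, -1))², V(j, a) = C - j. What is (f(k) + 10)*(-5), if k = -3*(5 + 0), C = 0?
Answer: -4530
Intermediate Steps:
V(j, a) = -j (V(j, a) = 0 - j = -j)
k = -15 (k = -3*5 = -15)
f(M) = -4 + 4*M² (f(M) = -4 + (M + M*(-1*(-1)))² = -4 + (M + M*1)² = -4 + (M + M)² = -4 + (2*M)² = -4 + 4*M²)
(f(k) + 10)*(-5) = ((-4 + 4*(-15)²) + 10)*(-5) = ((-4 + 4*225) + 10)*(-5) = ((-4 + 900) + 10)*(-5) = (896 + 10)*(-5) = 906*(-5) = -4530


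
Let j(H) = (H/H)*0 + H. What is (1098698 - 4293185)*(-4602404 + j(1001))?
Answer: 14699122065261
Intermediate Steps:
j(H) = H (j(H) = 1*0 + H = 0 + H = H)
(1098698 - 4293185)*(-4602404 + j(1001)) = (1098698 - 4293185)*(-4602404 + 1001) = -3194487*(-4601403) = 14699122065261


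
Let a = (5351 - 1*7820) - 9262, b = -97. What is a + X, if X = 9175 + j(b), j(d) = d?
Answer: -2653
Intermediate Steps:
a = -11731 (a = (5351 - 7820) - 9262 = -2469 - 9262 = -11731)
X = 9078 (X = 9175 - 97 = 9078)
a + X = -11731 + 9078 = -2653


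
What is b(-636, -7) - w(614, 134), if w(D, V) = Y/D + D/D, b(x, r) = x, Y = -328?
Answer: -195395/307 ≈ -636.47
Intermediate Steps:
w(D, V) = 1 - 328/D (w(D, V) = -328/D + D/D = -328/D + 1 = 1 - 328/D)
b(-636, -7) - w(614, 134) = -636 - (-328 + 614)/614 = -636 - 286/614 = -636 - 1*143/307 = -636 - 143/307 = -195395/307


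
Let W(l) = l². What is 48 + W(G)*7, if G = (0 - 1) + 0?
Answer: 55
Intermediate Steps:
G = -1 (G = -1 + 0 = -1)
48 + W(G)*7 = 48 + (-1)²*7 = 48 + 1*7 = 48 + 7 = 55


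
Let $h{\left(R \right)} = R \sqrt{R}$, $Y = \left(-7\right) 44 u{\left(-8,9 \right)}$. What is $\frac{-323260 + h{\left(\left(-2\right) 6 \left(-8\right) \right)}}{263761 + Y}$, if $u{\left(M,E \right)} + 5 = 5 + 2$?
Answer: $- \frac{64652}{52629} + \frac{128 \sqrt{6}}{87715} \approx -1.2249$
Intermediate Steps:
$u{\left(M,E \right)} = 2$ ($u{\left(M,E \right)} = -5 + \left(5 + 2\right) = -5 + 7 = 2$)
$Y = -616$ ($Y = \left(-7\right) 44 \cdot 2 = \left(-308\right) 2 = -616$)
$h{\left(R \right)} = R^{\frac{3}{2}}$
$\frac{-323260 + h{\left(\left(-2\right) 6 \left(-8\right) \right)}}{263761 + Y} = \frac{-323260 + \left(\left(-2\right) 6 \left(-8\right)\right)^{\frac{3}{2}}}{263761 - 616} = \frac{-323260 + \left(\left(-12\right) \left(-8\right)\right)^{\frac{3}{2}}}{263145} = \left(-323260 + 96^{\frac{3}{2}}\right) \frac{1}{263145} = \left(-323260 + 384 \sqrt{6}\right) \frac{1}{263145} = - \frac{64652}{52629} + \frac{128 \sqrt{6}}{87715}$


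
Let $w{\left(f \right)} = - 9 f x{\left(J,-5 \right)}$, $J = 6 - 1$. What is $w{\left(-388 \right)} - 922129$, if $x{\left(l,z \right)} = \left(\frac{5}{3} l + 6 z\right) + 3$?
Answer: $-987313$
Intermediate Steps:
$J = 5$
$x{\left(l,z \right)} = 3 + 6 z + \frac{5 l}{3}$ ($x{\left(l,z \right)} = \left(5 \cdot \frac{1}{3} l + 6 z\right) + 3 = \left(\frac{5 l}{3} + 6 z\right) + 3 = \left(6 z + \frac{5 l}{3}\right) + 3 = 3 + 6 z + \frac{5 l}{3}$)
$w{\left(f \right)} = 168 f$ ($w{\left(f \right)} = - 9 f \left(3 + 6 \left(-5\right) + \frac{5}{3} \cdot 5\right) = - 9 f \left(3 - 30 + \frac{25}{3}\right) = - 9 f \left(- \frac{56}{3}\right) = 168 f$)
$w{\left(-388 \right)} - 922129 = 168 \left(-388\right) - 922129 = -65184 - 922129 = -987313$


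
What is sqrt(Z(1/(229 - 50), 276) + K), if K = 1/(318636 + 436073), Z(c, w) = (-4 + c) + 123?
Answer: sqrt(2171863237709415567)/135092911 ≈ 10.909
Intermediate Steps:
Z(c, w) = 119 + c
K = 1/754709 ≈ 1.3250e-6
sqrt(Z(1/(229 - 50), 276) + K) = sqrt((119 + 1/(229 - 50)) + 1/754709) = sqrt((119 + 1/179) + 1/754709) = sqrt(21302/179 + 1/754709) = sqrt(16076811297/135092911) = sqrt(2171863237709415567)/135092911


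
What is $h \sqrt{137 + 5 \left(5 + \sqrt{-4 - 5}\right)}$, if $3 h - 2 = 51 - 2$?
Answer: $17 \sqrt{162 + 15 i} \approx 216.61 + 10.007 i$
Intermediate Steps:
$h = 17$ ($h = \frac{2}{3} + \frac{51 - 2}{3} = \frac{2}{3} + \frac{1}{3} \cdot 49 = \frac{2}{3} + \frac{49}{3} = 17$)
$h \sqrt{137 + 5 \left(5 + \sqrt{-4 - 5}\right)} = 17 \sqrt{137 + 5 \left(5 + \sqrt{-4 - 5}\right)} = 17 \sqrt{137 + 5 \left(5 + \sqrt{-9}\right)} = 17 \sqrt{137 + 5 \left(5 + 3 i\right)} = 17 \sqrt{137 + \left(25 + 15 i\right)} = 17 \sqrt{162 + 15 i}$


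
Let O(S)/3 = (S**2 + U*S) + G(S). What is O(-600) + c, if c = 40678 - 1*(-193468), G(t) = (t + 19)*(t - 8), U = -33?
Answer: 2433290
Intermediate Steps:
G(t) = (-8 + t)*(19 + t) (G(t) = (19 + t)*(-8 + t) = (-8 + t)*(19 + t))
c = 234146 (c = 40678 + 193468 = 234146)
O(S) = -456 - 66*S + 6*S**2 (O(S) = 3*((S**2 - 33*S) + (-152 + S**2 + 11*S)) = 3*(-152 - 22*S + 2*S**2) = -456 - 66*S + 6*S**2)
O(-600) + c = (-456 - 66*(-600) + 6*(-600)**2) + 234146 = (-456 + 39600 + 6*360000) + 234146 = (-456 + 39600 + 2160000) + 234146 = 2199144 + 234146 = 2433290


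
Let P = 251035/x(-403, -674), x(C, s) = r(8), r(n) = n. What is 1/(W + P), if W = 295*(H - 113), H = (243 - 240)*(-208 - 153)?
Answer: -8/2571525 ≈ -3.1110e-6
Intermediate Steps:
x(C, s) = 8
H = -1083 (H = 3*(-361) = -1083)
P = 251035/8 ≈ 31379.
W = -352820 (W = 295*(-1083 - 113) = 295*(-1196) = -352820)
1/(W + P) = 1/(-352820 + 251035/8) = 1/(-2571525/8) = -8/2571525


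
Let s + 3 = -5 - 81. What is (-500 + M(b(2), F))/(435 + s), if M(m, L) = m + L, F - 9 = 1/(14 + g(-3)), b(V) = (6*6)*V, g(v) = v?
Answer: -2304/1903 ≈ -1.2107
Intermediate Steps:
s = -89 (s = -3 + (-5 - 81) = -3 - 86 = -89)
b(V) = 36*V
F = 100/11 (F = 9 + 1/(14 - 3) = 9 + 1/11 = 100/11 ≈ 9.0909)
M(m, L) = L + m
(-500 + M(b(2), F))/(435 + s) = (-500 + (100/11 + 36*2))/(435 - 89) = (-500 + (100/11 + 72))/346 = (-500 + 892/11)*(1/346) = -4608/11*1/346 = -2304/1903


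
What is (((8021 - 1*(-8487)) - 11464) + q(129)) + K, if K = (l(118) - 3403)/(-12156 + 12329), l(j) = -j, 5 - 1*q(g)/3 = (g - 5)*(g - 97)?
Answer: -1187706/173 ≈ -6865.4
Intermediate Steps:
q(g) = 15 - 3*(-97 + g)*(-5 + g) (q(g) = 15 - 3*(g - 5)*(g - 97) = 15 - 3*(-5 + g)*(-97 + g) = 15 - 3*(-97 + g)*(-5 + g))
K = -3521/173 (K = (-1*118 - 3403)/(-12156 + 12329) = (-118 - 3403)/173 = -3521*1/173 = -3521/173 ≈ -20.353)
(((8021 - 1*(-8487)) - 11464) + q(129)) + K = (((8021 - 1*(-8487)) - 11464) + (-1440 - 3*129**2 + 306*129)) - 3521/173 = (((8021 + 8487) - 11464) + (-1440 - 3*16641 + 39474)) - 3521/173 = ((16508 - 11464) + (-1440 - 49923 + 39474)) - 3521/173 = (5044 - 11889) - 3521/173 = -6845 - 3521/173 = -1187706/173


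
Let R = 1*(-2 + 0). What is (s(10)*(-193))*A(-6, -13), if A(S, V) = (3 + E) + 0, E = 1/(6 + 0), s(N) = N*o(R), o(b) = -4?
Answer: 73340/3 ≈ 24447.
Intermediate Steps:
R = -2 (R = 1*(-2) = -2)
s(N) = -4*N (s(N) = N*(-4) = -4*N)
E = 1/6 ≈ 0.16667
A(S, V) = 19/6 (A(S, V) = (3 + 1/6) + 0 = 19/6 + 0 = 19/6)
(s(10)*(-193))*A(-6, -13) = (-4*10*(-193))*(19/6) = -40*(-193)*(19/6) = 7720*(19/6) = 73340/3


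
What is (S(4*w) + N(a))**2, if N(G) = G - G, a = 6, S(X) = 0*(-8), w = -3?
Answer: 0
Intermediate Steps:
S(X) = 0
N(G) = 0
(S(4*w) + N(a))**2 = (0 + 0)**2 = 0**2 = 0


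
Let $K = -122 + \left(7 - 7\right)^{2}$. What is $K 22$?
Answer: $-2684$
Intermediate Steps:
$K = -122$ ($K = -122 + 0^{2} = -122 + 0 = -122$)
$K 22 = \left(-122\right) 22 = -2684$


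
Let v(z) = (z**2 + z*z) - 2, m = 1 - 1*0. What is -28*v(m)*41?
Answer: 0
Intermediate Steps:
m = 1 (m = 1 + 0 = 1)
v(z) = -2 + 2*z**2 (v(z) = (z**2 + z**2) - 2 = 2*z**2 - 2 = -2 + 2*z**2)
-28*v(m)*41 = -28*(-2 + 2*1**2)*41 = -28*(-2 + 2*1)*41 = -28*(-2 + 2)*41 = -28*0*41 = 0*41 = 0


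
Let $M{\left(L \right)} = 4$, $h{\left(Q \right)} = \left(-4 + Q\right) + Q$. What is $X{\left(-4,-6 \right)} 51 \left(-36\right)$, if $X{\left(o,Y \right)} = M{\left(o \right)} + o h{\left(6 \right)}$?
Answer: $51408$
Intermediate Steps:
$h{\left(Q \right)} = -4 + 2 Q$
$X{\left(o,Y \right)} = 4 + 8 o$ ($X{\left(o,Y \right)} = 4 + o \left(-4 + 2 \cdot 6\right) = 4 + o \left(-4 + 12\right) = 4 + o 8 = 4 + 8 o$)
$X{\left(-4,-6 \right)} 51 \left(-36\right) = \left(4 + 8 \left(-4\right)\right) 51 \left(-36\right) = \left(4 - 32\right) 51 \left(-36\right) = \left(-28\right) 51 \left(-36\right) = \left(-1428\right) \left(-36\right) = 51408$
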